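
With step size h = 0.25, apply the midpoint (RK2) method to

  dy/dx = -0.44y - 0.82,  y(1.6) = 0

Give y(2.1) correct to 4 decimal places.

Midpoint: k1 = f(x_n, y_n); k2 = f(x_n + h/2, y_n + (h/2)·k1); y_{n+1} = y_n + h·k2.
x=1.600000, y=0.000000:
  k1 = f(1.600000, 0.000000) = -0.820000
  k2 = f(1.725000, -0.102500) = -0.774900
  y ← 0.000000 + 0.25·(-0.774900) = -0.193725
x=1.850000, y=-0.193725:
  k1 = f(1.850000, -0.193725) = -0.734761
  k2 = f(1.975000, -0.285570) = -0.694349
  y ← -0.193725 + 0.25·(-0.694349) = -0.367312
y(2.1) ≈ -0.3673

-0.3673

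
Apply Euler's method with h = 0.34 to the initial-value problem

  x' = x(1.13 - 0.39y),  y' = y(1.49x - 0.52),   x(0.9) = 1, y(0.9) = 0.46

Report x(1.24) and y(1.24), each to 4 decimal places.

1.3232, 0.6117

Euler on (x,y): x_{n+1} = x_n + h·x', y_{n+1} = y_n + h·y'.
0.900000: (1.000000, 0.460000); f=(0.950600, 0.446200) → (1.323204, 0.611708)
(x(1.24), y(1.24)) ≈ (1.3232, 0.6117)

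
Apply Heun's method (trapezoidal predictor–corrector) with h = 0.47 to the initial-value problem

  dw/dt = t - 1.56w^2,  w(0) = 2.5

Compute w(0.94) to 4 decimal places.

Heun: k1 = f(t_n, w_n); k2 = f(t_n + h, w_n + h·k1); w_{n+1} = w_n + (h/2)·(k1 + k2).
t=0.000000, w=2.500000:
  k1 = f(0.000000, 2.500000) = -9.750000
  k2 = f(0.470000, -2.082500) = -6.295418
  w ← 2.500000 + (0.47/2)·(-9.750000 + (-6.295418)) = -1.270673
t=0.470000, w=-1.270673:
  k1 = f(0.470000, -1.270673) = -2.048792
  k2 = f(0.940000, -2.233605) = -6.842830
  w ← -1.270673 + (0.47/2)·(-2.048792 + (-6.842830)) = -3.360204
w(0.94) ≈ -3.3602

-3.3602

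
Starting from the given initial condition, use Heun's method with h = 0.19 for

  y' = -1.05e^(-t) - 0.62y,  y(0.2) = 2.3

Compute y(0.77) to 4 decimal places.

Heun: k1 = f(t_n, y_n); k2 = f(t_n + h, y_n + h·k1); y_{n+1} = y_n + (h/2)·(k1 + k2).
t=0.200000, y=2.300000:
  k1 = f(0.200000, 2.300000) = -2.285667
  k2 = f(0.390000, 1.865723) = -1.867658
  y ← 2.300000 + (0.19/2)·(-2.285667 + (-1.867658)) = 1.905434
t=0.390000, y=1.905434:
  k1 = f(0.390000, 1.905434) = -1.892279
  k2 = f(0.580000, 1.545901) = -1.546352
  y ← 1.905434 + (0.19/2)·(-1.892279 + (-1.546352)) = 1.578764
t=0.580000, y=1.578764:
  k1 = f(0.580000, 1.578764) = -1.566727
  k2 = f(0.770000, 1.281086) = -1.280437
  y ← 1.578764 + (0.19/2)·(-1.566727 + (-1.280437)) = 1.308284
y(0.77) ≈ 1.3083

1.3083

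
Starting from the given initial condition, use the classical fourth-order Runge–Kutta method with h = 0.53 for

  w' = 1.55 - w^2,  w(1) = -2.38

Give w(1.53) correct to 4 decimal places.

RK4: k1 = f(s_n, w_n); k2 = f(s_n + h/2, w_n + (h/2)·k1); k3 = f(s_n + h/2, w_n + (h/2)·k2); k4 = f(s_n + h, w_n + h·k3); w_{n+1} = w_n + (h/6)·(k1 + 2k2 + 2k3 + k4).
s=1.000000, w=-2.380000:
  k1 = f(1.000000, -2.380000) = -4.114400
  k2 = f(1.265000, -3.470316) = -10.493093
  k3 = f(1.265000, -5.160670) = -25.082512
  k4 = f(1.530000, -15.673731) = -244.115848
  w ← -2.380000 + (0.53/6)·(k1 + 2k2 + 2k3 + k4) = -30.592029
w(1.53) ≈ -30.5920

-30.5920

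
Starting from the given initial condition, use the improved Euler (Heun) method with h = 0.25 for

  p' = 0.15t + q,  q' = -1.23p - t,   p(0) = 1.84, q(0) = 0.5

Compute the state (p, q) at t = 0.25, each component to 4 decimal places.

1.8990, -0.1163

Heun on (p,q): k1 = f(t_n, state_n); k2 = f(t_n + h, state_n + h·k1); state_{n+1} = state_n + (h/2)·(k1 + k2).
0.000000: (1.840000, 0.500000)
  k1 = (0.500000, -2.263200)
  predictor → (1.965000, -0.065800)
  k2 = (-0.028300, -2.666950)
  → (1.898963, -0.116269)
(p(0.25), q(0.25)) ≈ (1.8990, -0.1163)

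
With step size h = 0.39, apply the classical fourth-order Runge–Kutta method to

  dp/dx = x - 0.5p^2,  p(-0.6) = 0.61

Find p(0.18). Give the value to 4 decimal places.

0.3709

RK4: k1 = f(x_n, p_n); k2 = f(x_n + h/2, p_n + (h/2)·k1); k3 = f(x_n + h/2, p_n + (h/2)·k2); k4 = f(x_n + h, p_n + h·k3); p_{n+1} = p_n + (h/6)·(k1 + 2k2 + 2k3 + k4).
x=-0.600000, p=0.610000:
  k1 = f(-0.600000, 0.610000) = -0.786050
  k2 = f(-0.405000, 0.456720) = -0.509297
  k3 = f(-0.405000, 0.510687) = -0.535401
  k4 = f(-0.210000, 0.401194) = -0.290478
  p ← 0.610000 + (0.39/6)·(k1 + 2k2 + 2k3 + k4) = 0.404215
x=-0.210000, p=0.404215:
  k1 = f(-0.210000, 0.404215) = -0.291695
  k2 = f(-0.015000, 0.347335) = -0.075321
  k3 = f(-0.015000, 0.389527) = -0.090866
  k4 = f(0.180000, 0.368777) = 0.112002
  p ← 0.404215 + (0.39/6)·(k1 + 2k2 + 2k3 + k4) = 0.370931
p(0.18) ≈ 0.3709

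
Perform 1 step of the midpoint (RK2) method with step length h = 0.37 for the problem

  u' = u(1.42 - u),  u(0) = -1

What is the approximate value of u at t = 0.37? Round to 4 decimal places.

Midpoint: k1 = f(t_n, u_n); k2 = f(t_n + h/2, u_n + (h/2)·k1); u_{n+1} = u_n + h·k2.
t=0.000000, u=-1.000000:
  k1 = f(0.000000, -1.000000) = -2.420000
  k2 = f(0.185000, -1.447700) = -4.151569
  u ← -1.000000 + 0.37·(-4.151569) = -2.536081
u(0.37) ≈ -2.5361

-2.5361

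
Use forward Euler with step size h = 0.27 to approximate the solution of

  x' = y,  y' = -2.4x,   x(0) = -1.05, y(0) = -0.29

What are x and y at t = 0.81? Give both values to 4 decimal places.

-0.7201, 1.7844

Euler on (x,y): x_{n+1} = x_n + h·x', y_{n+1} = y_n + h·y'.
0.000000: (-1.050000, -0.290000); f=(-0.290000, 2.520000) → (-1.128300, 0.390400)
0.270000: (-1.128300, 0.390400); f=(0.390400, 2.707920) → (-1.022892, 1.121538)
0.540000: (-1.022892, 1.121538); f=(1.121538, 2.454941) → (-0.720077, 1.784372)
(x(0.81), y(0.81)) ≈ (-0.7201, 1.7844)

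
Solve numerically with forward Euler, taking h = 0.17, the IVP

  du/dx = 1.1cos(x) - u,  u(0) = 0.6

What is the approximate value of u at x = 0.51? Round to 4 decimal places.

0.8012

Euler: u_{n+1} = u_n + h·f(x_n, u_n).
x=0.000000, u=0.600000: f=0.500000 → u ← 0.600000 + 0.17·0.500000 = 0.685000
x=0.170000, u=0.685000: f=0.399143 → u ← 0.685000 + 0.17·0.399143 = 0.752854
x=0.340000, u=0.752854: f=0.284176 → u ← 0.752854 + 0.17·0.284176 = 0.801164
u(0.51) ≈ 0.8012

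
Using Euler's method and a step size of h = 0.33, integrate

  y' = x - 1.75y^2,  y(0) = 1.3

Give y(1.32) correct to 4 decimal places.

Euler: y_{n+1} = y_n + h·f(x_n, y_n).
x=0.000000, y=1.300000: f=-2.957500 → y ← 1.300000 + 0.33·(-2.957500) = 0.324025
x=0.330000, y=0.324025: f=0.146264 → y ← 0.324025 + 0.33·0.146264 = 0.372292
x=0.660000, y=0.372292: f=0.417448 → y ← 0.372292 + 0.33·0.417448 = 0.510050
x=0.990000, y=0.510050: f=0.534736 → y ← 0.510050 + 0.33·0.534736 = 0.686513
y(1.32) ≈ 0.6865

0.6865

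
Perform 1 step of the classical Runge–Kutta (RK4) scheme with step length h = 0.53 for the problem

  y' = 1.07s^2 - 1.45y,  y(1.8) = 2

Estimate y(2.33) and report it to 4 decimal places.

2.6828

RK4: k1 = f(s_n, y_n); k2 = f(s_n + h/2, y_n + (h/2)·k1); k3 = f(s_n + h/2, y_n + (h/2)·k2); k4 = f(s_n + h, y_n + h·k3); y_{n+1} = y_n + (h/6)·(k1 + 2k2 + 2k3 + k4).
s=1.800000, y=2.000000:
  k1 = f(1.800000, 2.000000) = 0.566800
  k2 = f(2.065000, 2.150202) = 1.444928
  k3 = f(2.065000, 2.382906) = 1.107507
  k4 = f(2.330000, 2.586979) = 2.057804
  y ← 2.000000 + (0.53/6)·(k1 + 2k2 + 2k3 + k4) = 2.682770
y(2.33) ≈ 2.6828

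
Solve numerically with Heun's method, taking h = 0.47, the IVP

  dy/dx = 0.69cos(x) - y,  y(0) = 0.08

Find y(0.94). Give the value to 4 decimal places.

Heun: k1 = f(x_n, y_n); k2 = f(x_n + h, y_n + h·k1); y_{n+1} = y_n + (h/2)·(k1 + k2).
x=0.000000, y=0.080000:
  k1 = f(0.000000, 0.080000) = 0.610000
  k2 = f(0.470000, 0.366700) = 0.248482
  y ← 0.080000 + (0.47/2)·(0.610000 + 0.248482) = 0.281743
x=0.470000, y=0.281743:
  k1 = f(0.470000, 0.281743) = 0.333439
  k2 = f(0.940000, 0.438460) = -0.031506
  y ← 0.281743 + (0.47/2)·(0.333439 + (-0.031506)) = 0.352698
y(0.94) ≈ 0.3527

0.3527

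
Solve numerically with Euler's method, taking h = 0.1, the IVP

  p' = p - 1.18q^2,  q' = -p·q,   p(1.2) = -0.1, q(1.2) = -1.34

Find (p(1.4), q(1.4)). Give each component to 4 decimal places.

-0.5702, -1.3970

Euler on (p,q): p_{n+1} = p_n + h·p', q_{n+1} = q_n + h·q'.
1.200000: (-0.100000, -1.340000); f=(-2.218808, -0.134000) → (-0.321881, -1.353400)
1.300000: (-0.321881, -1.353400); f=(-2.483277, -0.435633) → (-0.570208, -1.396963)
(p(1.4), q(1.4)) ≈ (-0.5702, -1.3970)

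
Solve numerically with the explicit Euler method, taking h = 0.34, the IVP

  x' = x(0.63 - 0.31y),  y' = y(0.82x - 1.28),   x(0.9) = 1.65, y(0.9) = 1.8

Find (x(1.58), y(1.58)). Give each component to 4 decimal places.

1.7238, 1.9112

Euler on (x,y): x_{n+1} = x_n + h·x', y_{n+1} = y_n + h·y'.
0.900000: (1.650000, 1.800000); f=(0.118800, 0.131400) → (1.690392, 1.844676)
1.240000: (1.690392, 1.844676); f=(0.098297, 0.195760) → (1.723813, 1.911234)
(x(1.58), y(1.58)) ≈ (1.7238, 1.9112)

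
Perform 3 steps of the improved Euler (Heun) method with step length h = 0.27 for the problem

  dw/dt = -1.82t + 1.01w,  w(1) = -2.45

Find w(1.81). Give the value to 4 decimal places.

Heun: k1 = f(t_n, w_n); k2 = f(t_n + h, w_n + h·k1); w_{n+1} = w_n + (h/2)·(k1 + k2).
t=1.000000, w=-2.450000:
  k1 = f(1.000000, -2.450000) = -4.294500
  k2 = f(1.270000, -3.609515) = -5.957010
  w ← -2.450000 + (0.27/2)·(-4.294500 + (-5.957010)) = -3.833954
t=1.270000, w=-3.833954:
  k1 = f(1.270000, -3.833954) = -6.183693
  k2 = f(1.540000, -5.503551) = -8.361387
  w ← -3.833954 + (0.27/2)·(-6.183693 + (-8.361387)) = -5.797540
t=1.540000, w=-5.797540:
  k1 = f(1.540000, -5.797540) = -8.658315
  k2 = f(1.810000, -8.135285) = -11.510838
  w ← -5.797540 + (0.27/2)·(-8.658315 + (-11.510838)) = -8.520375
w(1.81) ≈ -8.5204

-8.5204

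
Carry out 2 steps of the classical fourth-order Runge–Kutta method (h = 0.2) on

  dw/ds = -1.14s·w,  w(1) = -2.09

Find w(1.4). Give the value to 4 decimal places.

-1.2092

RK4: k1 = f(s_n, w_n); k2 = f(s_n + h/2, w_n + (h/2)·k1); k3 = f(s_n + h/2, w_n + (h/2)·k2); k4 = f(s_n + h, w_n + h·k3); w_{n+1} = w_n + (h/6)·(k1 + 2k2 + 2k3 + k4).
s=1.000000, w=-2.090000:
  k1 = f(1.000000, -2.090000) = 2.382600
  k2 = f(1.100000, -1.851740) = 2.322082
  k3 = f(1.100000, -1.857792) = 2.329671
  k4 = f(1.200000, -1.624066) = 2.221722
  w ← -2.090000 + (0.2/6)·(k1 + 2k2 + 2k3 + k4) = -1.626406
s=1.200000, w=-1.626406:
  k1 = f(1.200000, -1.626406) = 2.224923
  k2 = f(1.300000, -1.403913) = 2.080600
  k3 = f(1.300000, -1.418346) = 2.101988
  k4 = f(1.400000, -1.206008) = 1.924789
  w ← -1.626406 + (0.2/6)·(k1 + 2k2 + 2k3 + k4) = -1.209243
w(1.4) ≈ -1.2092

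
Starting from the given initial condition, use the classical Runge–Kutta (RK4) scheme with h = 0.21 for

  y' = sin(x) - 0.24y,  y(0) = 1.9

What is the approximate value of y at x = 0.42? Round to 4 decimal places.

RK4: k1 = f(x_n, y_n); k2 = f(x_n + h/2, y_n + (h/2)·k1); k3 = f(x_n + h/2, y_n + (h/2)·k2); k4 = f(x_n + h, y_n + h·k3); y_{n+1} = y_n + (h/6)·(k1 + 2k2 + 2k3 + k4).
x=0.000000, y=1.900000:
  k1 = f(0.000000, 1.900000) = -0.456000
  k2 = f(0.105000, 1.852120) = -0.339702
  k3 = f(0.105000, 1.864331) = -0.342632
  k4 = f(0.210000, 1.828047) = -0.230271
  y ← 1.900000 + (0.21/6)·(k1 + 2k2 + 2k3 + k4) = 1.828217
x=0.210000, y=1.828217:
  k1 = f(0.210000, 1.828217) = -0.230312
  k2 = f(0.315000, 1.804034) = -0.123152
  k3 = f(0.315000, 1.815286) = -0.125852
  k4 = f(0.420000, 1.801788) = -0.024669
  y ← 1.828217 + (0.21/6)·(k1 + 2k2 + 2k3 + k4) = 1.801863
y(0.42) ≈ 1.8019

1.8019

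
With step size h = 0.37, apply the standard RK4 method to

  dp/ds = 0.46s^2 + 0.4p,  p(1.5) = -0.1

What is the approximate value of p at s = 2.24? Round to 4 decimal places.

1.2419

RK4: k1 = f(s_n, p_n); k2 = f(s_n + h/2, p_n + (h/2)·k1); k3 = f(s_n + h/2, p_n + (h/2)·k2); k4 = f(s_n + h, p_n + h·k3); p_{n+1} = p_n + (h/6)·(k1 + 2k2 + 2k3 + k4).
s=1.500000, p=-0.100000:
  k1 = f(1.500000, -0.100000) = 0.995000
  k2 = f(1.685000, 0.084075) = 1.339674
  k3 = f(1.685000, 0.147840) = 1.365179
  k4 = f(1.870000, 0.405116) = 1.770621
  p ← -0.100000 + (0.37/6)·(k1 + 2k2 + 2k3 + k4) = 0.404145
s=1.870000, p=0.404145:
  k1 = f(1.870000, 0.404145) = 1.770232
  k2 = f(2.055000, 0.731638) = 2.235247
  k3 = f(2.055000, 0.817666) = 2.269658
  k4 = f(2.240000, 1.243919) = 2.805663
  p ← 0.404145 + (0.37/6)·(k1 + 2k2 + 2k3 + k4) = 1.241930
p(2.24) ≈ 1.2419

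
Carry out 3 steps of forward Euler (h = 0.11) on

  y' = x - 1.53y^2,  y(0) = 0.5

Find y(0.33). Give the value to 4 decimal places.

0.4271

Euler: y_{n+1} = y_n + h·f(x_n, y_n).
x=0.000000, y=0.500000: f=-0.382500 → y ← 0.500000 + 0.11·(-0.382500) = 0.457925
x=0.110000, y=0.457925: f=-0.210834 → y ← 0.457925 + 0.11·(-0.210834) = 0.434733
x=0.220000, y=0.434733: f=-0.069159 → y ← 0.434733 + 0.11·(-0.069159) = 0.427126
y(0.33) ≈ 0.4271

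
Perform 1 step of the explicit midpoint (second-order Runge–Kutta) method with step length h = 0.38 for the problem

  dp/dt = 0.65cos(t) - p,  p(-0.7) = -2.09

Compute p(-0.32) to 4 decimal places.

-1.2670

Midpoint: k1 = f(t_n, p_n); k2 = f(t_n + h/2, p_n + (h/2)·k1); p_{n+1} = p_n + h·k2.
t=-0.700000, p=-2.090000:
  k1 = f(-0.700000, -2.090000) = 2.587147
  k2 = f(-0.510000, -1.598442) = 2.165726
  p ← -2.090000 + 0.38·2.165726 = -1.267024
p(-0.32) ≈ -1.2670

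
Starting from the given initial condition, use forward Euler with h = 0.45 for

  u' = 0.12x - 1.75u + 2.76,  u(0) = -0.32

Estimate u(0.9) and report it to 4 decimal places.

Euler: u_{n+1} = u_n + h·f(x_n, u_n).
x=0.000000, u=-0.320000: f=3.320000 → u ← -0.320000 + 0.45·3.320000 = 1.174000
x=0.450000, u=1.174000: f=0.759500 → u ← 1.174000 + 0.45·0.759500 = 1.515775
u(0.9) ≈ 1.5158

1.5158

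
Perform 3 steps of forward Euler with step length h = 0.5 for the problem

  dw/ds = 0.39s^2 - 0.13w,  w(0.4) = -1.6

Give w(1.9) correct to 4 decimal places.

-0.7507

Euler: w_{n+1} = w_n + h·f(s_n, w_n).
s=0.400000, w=-1.600000: f=0.270400 → w ← -1.600000 + 0.5·0.270400 = -1.464800
s=0.900000, w=-1.464800: f=0.506324 → w ← -1.464800 + 0.5·0.506324 = -1.211638
s=1.400000, w=-1.211638: f=0.921913 → w ← -1.211638 + 0.5·0.921913 = -0.750682
w(1.9) ≈ -0.7507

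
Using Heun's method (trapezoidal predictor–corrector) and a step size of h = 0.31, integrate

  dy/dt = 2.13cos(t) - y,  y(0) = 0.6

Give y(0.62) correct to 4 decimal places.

1.2127

Heun: k1 = f(t_n, y_n); k2 = f(t_n + h, y_n + h·k1); y_{n+1} = y_n + (h/2)·(k1 + k2).
t=0.000000, y=0.600000:
  k1 = f(0.000000, 0.600000) = 1.530000
  k2 = f(0.310000, 1.074300) = 0.954171
  y ← 0.600000 + (0.31/2)·(1.530000 + 0.954171) = 0.985046
t=0.310000, y=0.985046:
  k1 = f(0.310000, 0.985046) = 1.043424
  k2 = f(0.620000, 1.308508) = 0.425053
  y ← 0.985046 + (0.31/2)·(1.043424 + 0.425053) = 1.212660
y(0.62) ≈ 1.2127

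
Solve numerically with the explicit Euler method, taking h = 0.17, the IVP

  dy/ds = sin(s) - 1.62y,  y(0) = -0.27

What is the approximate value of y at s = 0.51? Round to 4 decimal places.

Euler: y_{n+1} = y_n + h·f(s_n, y_n).
s=0.000000, y=-0.270000: f=0.437400 → y ← -0.270000 + 0.17·0.437400 = -0.195642
s=0.170000, y=-0.195642: f=0.486122 → y ← -0.195642 + 0.17·0.486122 = -0.113001
s=0.340000, y=-0.113001: f=0.516549 → y ← -0.113001 + 0.17·0.516549 = -0.025188
y(0.51) ≈ -0.0252

-0.0252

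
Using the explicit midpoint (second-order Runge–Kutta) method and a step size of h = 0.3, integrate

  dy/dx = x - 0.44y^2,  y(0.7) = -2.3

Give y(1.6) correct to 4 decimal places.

Midpoint: k1 = f(x_n, y_n); k2 = f(x_n + h/2, y_n + (h/2)·k1); y_{n+1} = y_n + h·k2.
x=0.700000, y=-2.300000:
  k1 = f(0.700000, -2.300000) = -1.627600
  k2 = f(0.850000, -2.544140) = -1.997965
  y ← -2.300000 + 0.3·(-1.997965) = -2.899390
x=1.000000, y=-2.899390:
  k1 = f(1.000000, -2.899390) = -2.698842
  k2 = f(1.150000, -3.304216) = -3.653851
  y ← -2.899390 + 0.3·(-3.653851) = -3.995545
x=1.300000, y=-3.995545:
  k1 = f(1.300000, -3.995545) = -5.724327
  k2 = f(1.450000, -4.854194) = -8.917807
  y ← -3.995545 + 0.3·(-8.917807) = -6.670887
y(1.6) ≈ -6.6709

-6.6709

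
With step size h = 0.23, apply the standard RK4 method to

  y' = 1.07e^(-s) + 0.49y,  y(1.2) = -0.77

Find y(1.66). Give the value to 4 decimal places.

RK4: k1 = f(s_n, y_n); k2 = f(s_n + h/2, y_n + (h/2)·k1); k3 = f(s_n + h/2, y_n + (h/2)·k2); k4 = f(s_n + h, y_n + h·k3); y_{n+1} = y_n + (h/6)·(k1 + 2k2 + 2k3 + k4).
s=1.200000, y=-0.770000:
  k1 = f(1.200000, -0.770000) = -0.055022
  k2 = f(1.315000, -0.776328) = -0.093133
  k3 = f(1.315000, -0.780710) = -0.095281
  k4 = f(1.430000, -0.791915) = -0.131978
  y ← -0.770000 + (0.23/6)·(k1 + 2k2 + 2k3 + k4) = -0.791613
s=1.430000, y=-0.791613:
  k1 = f(1.430000, -0.791613) = -0.131830
  k2 = f(1.545000, -0.806774) = -0.167075
  k3 = f(1.545000, -0.810827) = -0.169062
  k4 = f(1.660000, -0.830498) = -0.203495
  y ← -0.791613 + (0.23/6)·(k1 + 2k2 + 2k3 + k4) = -0.830238
y(1.66) ≈ -0.8302

-0.8302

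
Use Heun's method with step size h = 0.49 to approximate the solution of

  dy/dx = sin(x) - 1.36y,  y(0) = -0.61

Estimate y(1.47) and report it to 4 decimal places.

0.3770

Heun: k1 = f(x_n, y_n); k2 = f(x_n + h, y_n + h·k1); y_{n+1} = y_n + (h/2)·(k1 + k2).
x=0.000000, y=-0.610000:
  k1 = f(0.000000, -0.610000) = 0.829600
  k2 = f(0.490000, -0.203496) = 0.747380
  y ← -0.610000 + (0.49/2)·(0.829600 + 0.747380) = -0.223640
x=0.490000, y=-0.223640:
  k1 = f(0.490000, -0.223640) = 0.774776
  k2 = f(0.980000, 0.156000) = 0.618337
  y ← -0.223640 + (0.49/2)·(0.774776 + 0.618337) = 0.117673
x=0.980000, y=0.117673:
  k1 = f(0.980000, 0.117673) = 0.670462
  k2 = f(1.470000, 0.446199) = 0.388093
  y ← 0.117673 + (0.49/2)·(0.670462 + 0.388093) = 0.377019
y(1.47) ≈ 0.3770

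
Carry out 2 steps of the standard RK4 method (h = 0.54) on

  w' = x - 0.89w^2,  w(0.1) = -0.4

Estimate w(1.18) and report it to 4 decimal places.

RK4: k1 = f(x_n, w_n); k2 = f(x_n + h/2, w_n + (h/2)·k1); k3 = f(x_n + h/2, w_n + (h/2)·k2); k4 = f(x_n + h, w_n + h·k3); w_{n+1} = w_n + (h/6)·(k1 + 2k2 + 2k3 + k4).
x=0.100000, w=-0.400000:
  k1 = f(0.100000, -0.400000) = -0.042400
  k2 = f(0.370000, -0.411448) = 0.219332
  k3 = f(0.370000, -0.340780) = 0.266643
  k4 = f(0.640000, -0.256013) = 0.581667
  w ← -0.400000 + (0.54/6)·(k1 + 2k2 + 2k3 + k4) = -0.263990
x=0.640000, w=-0.263990:
  k1 = f(0.640000, -0.263990) = 0.577975
  k2 = f(0.910000, -0.107937) = 0.899631
  k3 = f(0.910000, -0.021090) = 0.909604
  k4 = f(1.180000, 0.227196) = 1.134060
  w ← -0.263990 + (0.54/6)·(k1 + 2k2 + 2k3 + k4) = 0.215755
w(1.18) ≈ 0.2158

0.2158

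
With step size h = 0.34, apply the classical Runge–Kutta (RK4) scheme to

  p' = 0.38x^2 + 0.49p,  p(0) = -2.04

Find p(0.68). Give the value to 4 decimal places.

-2.8033

RK4: k1 = f(x_n, p_n); k2 = f(x_n + h/2, p_n + (h/2)·k1); k3 = f(x_n + h/2, p_n + (h/2)·k2); k4 = f(x_n + h, p_n + h·k3); p_{n+1} = p_n + (h/6)·(k1 + 2k2 + 2k3 + k4).
x=0.000000, p=-2.040000:
  k1 = f(0.000000, -2.040000) = -0.999600
  k2 = f(0.170000, -2.209932) = -1.071885
  k3 = f(0.170000, -2.222220) = -1.077906
  k4 = f(0.340000, -2.406488) = -1.135251
  p ← -2.040000 + (0.34/6)·(k1 + 2k2 + 2k3 + k4) = -2.404618
x=0.340000, p=-2.404618:
  k1 = f(0.340000, -2.404618) = -1.134335
  k2 = f(0.510000, -2.597455) = -1.173915
  k3 = f(0.510000, -2.604183) = -1.177212
  k4 = f(0.680000, -2.804870) = -1.198674
  p ← -2.404618 + (0.34/6)·(k1 + 2k2 + 2k3 + k4) = -2.803283
p(0.68) ≈ -2.8033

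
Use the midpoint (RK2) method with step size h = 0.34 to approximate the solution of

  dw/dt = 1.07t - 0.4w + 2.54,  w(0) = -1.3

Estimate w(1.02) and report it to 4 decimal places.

1.7501

Midpoint: k1 = f(t_n, w_n); k2 = f(t_n + h/2, w_n + (h/2)·k1); w_{n+1} = w_n + h·k2.
t=0.000000, w=-1.300000:
  k1 = f(0.000000, -1.300000) = 3.060000
  k2 = f(0.170000, -0.779800) = 3.033820
  w ← -1.300000 + 0.34·3.033820 = -0.268501
t=0.340000, w=-0.268501:
  k1 = f(0.340000, -0.268501) = 3.011200
  k2 = f(0.510000, 0.243403) = 2.988339
  w ← -0.268501 + 0.34·2.988339 = 0.747534
t=0.680000, w=0.747534:
  k1 = f(0.680000, 0.747534) = 2.968586
  k2 = f(0.850000, 1.252194) = 2.948623
  w ← 0.747534 + 0.34·2.948623 = 1.750066
w(1.02) ≈ 1.7501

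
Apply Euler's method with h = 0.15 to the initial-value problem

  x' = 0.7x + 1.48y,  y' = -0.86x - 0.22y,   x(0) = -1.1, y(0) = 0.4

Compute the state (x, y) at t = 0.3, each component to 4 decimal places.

Euler on (x,y): x_{n+1} = x_n + h·x', y_{n+1} = y_n + h·y'.
0.000000: (-1.100000, 0.400000); f=(-0.178000, 0.858000) → (-1.126700, 0.528700)
0.150000: (-1.126700, 0.528700); f=(-0.006214, 0.852648) → (-1.127632, 0.656597)
(x(0.3), y(0.3)) ≈ (-1.1276, 0.6566)

-1.1276, 0.6566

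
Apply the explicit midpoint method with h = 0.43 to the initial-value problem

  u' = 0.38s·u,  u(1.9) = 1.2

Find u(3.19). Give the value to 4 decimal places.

4.0057

Midpoint: k1 = f(s_n, u_n); k2 = f(s_n + h/2, u_n + (h/2)·k1); u_{n+1} = u_n + h·k2.
s=1.900000, u=1.200000:
  k1 = f(1.900000, 1.200000) = 0.866400
  k2 = f(2.115000, 1.386276) = 1.114150
  u ← 1.200000 + 0.43·1.114150 = 1.679085
s=2.330000, u=1.679085:
  k1 = f(2.330000, 1.679085) = 1.486661
  k2 = f(2.545000, 1.998717) = 1.932959
  u ← 1.679085 + 0.43·1.932959 = 2.510257
s=2.760000, u=2.510257:
  k1 = f(2.760000, 2.510257) = 2.632757
  k2 = f(2.975000, 3.076300) = 3.477757
  u ← 2.510257 + 0.43·3.477757 = 4.005692
u(3.19) ≈ 4.0057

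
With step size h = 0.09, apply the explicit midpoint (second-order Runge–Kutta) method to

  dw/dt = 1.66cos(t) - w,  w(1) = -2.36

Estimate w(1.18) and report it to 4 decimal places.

-1.8466

Midpoint: k1 = f(t_n, w_n); k2 = f(t_n + h/2, w_n + (h/2)·k1); w_{n+1} = w_n + h·k2.
t=1.000000, w=-2.360000:
  k1 = f(1.000000, -2.360000) = 3.256902
  k2 = f(1.045000, -2.213439) = 3.046597
  w ← -2.360000 + 0.09·3.046597 = -2.085806
t=1.090000, w=-2.085806:
  k1 = f(1.090000, -2.085806) = 2.853532
  k2 = f(1.135000, -1.957397) = 2.658137
  w ← -2.085806 + 0.09·2.658137 = -1.846574
w(1.18) ≈ -1.8466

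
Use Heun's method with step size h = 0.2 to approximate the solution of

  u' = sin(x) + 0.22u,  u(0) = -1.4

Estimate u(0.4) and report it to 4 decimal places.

-1.4483

Heun: k1 = f(x_n, u_n); k2 = f(x_n + h, u_n + h·k1); u_{n+1} = u_n + (h/2)·(k1 + k2).
x=0.000000, u=-1.400000:
  k1 = f(0.000000, -1.400000) = -0.308000
  k2 = f(0.200000, -1.461600) = -0.122883
  u ← -1.400000 + (0.2/2)·(-0.308000 + (-0.122883)) = -1.443088
x=0.200000, u=-1.443088:
  k1 = f(0.200000, -1.443088) = -0.118810
  k2 = f(0.400000, -1.466850) = 0.066711
  u ← -1.443088 + (0.2/2)·(-0.118810 + 0.066711) = -1.448298
u(0.4) ≈ -1.4483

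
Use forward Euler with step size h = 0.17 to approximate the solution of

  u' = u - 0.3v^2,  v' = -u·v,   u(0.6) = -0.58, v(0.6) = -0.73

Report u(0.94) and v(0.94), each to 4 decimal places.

-0.8586, -0.8982

Euler on (u,v): u_{n+1} = u_n + h·u', v_{n+1} = v_n + h·v'.
0.600000: (-0.580000, -0.730000); f=(-0.739870, -0.423400) → (-0.705778, -0.801978)
0.770000: (-0.705778, -0.801978); f=(-0.898729, -0.566018) → (-0.858562, -0.898201)
(u(0.94), v(0.94)) ≈ (-0.8586, -0.8982)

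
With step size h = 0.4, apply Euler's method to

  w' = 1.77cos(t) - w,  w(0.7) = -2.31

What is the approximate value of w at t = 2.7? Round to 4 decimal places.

Euler: w_{n+1} = w_n + h·f(t_n, w_n).
t=0.700000, w=-2.310000: f=3.663771 → w ← -2.310000 + 0.4·3.663771 = -0.844492
t=1.100000, w=-0.844492: f=1.647357 → w ← -0.844492 + 0.4·1.647357 = -0.185549
t=1.500000, w=-0.185549: f=0.310754 → w ← -0.185549 + 0.4·0.310754 = -0.061247
t=1.900000, w=-0.061247: f=-0.510975 → w ← -0.061247 + 0.4·(-0.510975) = -0.265637
t=2.300000, w=-0.265637: f=-0.913671 → w ← -0.265637 + 0.4·(-0.913671) = -0.631106
w(2.7) ≈ -0.6311

-0.6311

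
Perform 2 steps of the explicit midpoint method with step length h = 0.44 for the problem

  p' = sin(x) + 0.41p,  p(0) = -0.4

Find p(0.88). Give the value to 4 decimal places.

Midpoint: k1 = f(x_n, p_n); k2 = f(x_n + h/2, p_n + (h/2)·k1); p_{n+1} = p_n + h·k2.
x=0.000000, p=-0.400000:
  k1 = f(0.000000, -0.400000) = -0.164000
  k2 = f(0.220000, -0.436080) = 0.039437
  p ← -0.400000 + 0.44·0.039437 = -0.382648
x=0.440000, p=-0.382648:
  k1 = f(0.440000, -0.382648) = 0.269054
  k2 = f(0.660000, -0.323456) = 0.480500
  p ← -0.382648 + 0.44·0.480500 = -0.171228
p(0.88) ≈ -0.1712

-0.1712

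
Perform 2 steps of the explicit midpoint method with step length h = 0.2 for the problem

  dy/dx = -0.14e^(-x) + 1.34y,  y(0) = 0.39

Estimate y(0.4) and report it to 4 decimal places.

0.6013

Midpoint: k1 = f(x_n, y_n); k2 = f(x_n + h/2, y_n + (h/2)·k1); y_{n+1} = y_n + h·k2.
x=0.000000, y=0.390000:
  k1 = f(0.000000, 0.390000) = 0.382600
  k2 = f(0.100000, 0.428260) = 0.447191
  y ← 0.390000 + 0.2·0.447191 = 0.479438
x=0.200000, y=0.479438:
  k1 = f(0.200000, 0.479438) = 0.527825
  k2 = f(0.300000, 0.532221) = 0.609461
  y ← 0.479438 + 0.2·0.609461 = 0.601330
y(0.4) ≈ 0.6013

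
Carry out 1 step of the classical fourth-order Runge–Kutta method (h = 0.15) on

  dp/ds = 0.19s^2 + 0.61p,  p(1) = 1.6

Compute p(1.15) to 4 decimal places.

1.7878

RK4: k1 = f(s_n, p_n); k2 = f(s_n + h/2, p_n + (h/2)·k1); k3 = f(s_n + h/2, p_n + (h/2)·k2); k4 = f(s_n + h, p_n + h·k3); p_{n+1} = p_n + (h/6)·(k1 + 2k2 + 2k3 + k4).
s=1.000000, p=1.600000:
  k1 = f(1.000000, 1.600000) = 1.166000
  k2 = f(1.075000, 1.687450) = 1.248913
  k3 = f(1.075000, 1.693668) = 1.252707
  k4 = f(1.150000, 1.787906) = 1.341898
  p ← 1.600000 + (0.15/6)·(k1 + 2k2 + 2k3 + k4) = 1.787778
p(1.15) ≈ 1.7878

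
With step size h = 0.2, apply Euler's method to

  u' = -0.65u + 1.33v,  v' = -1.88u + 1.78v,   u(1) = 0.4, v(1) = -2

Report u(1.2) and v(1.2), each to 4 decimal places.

-0.1840, -2.8624

Euler on (u,v): u_{n+1} = u_n + h·u', v_{n+1} = v_n + h·v'.
1.000000: (0.400000, -2.000000); f=(-2.920000, -4.312000) → (-0.184000, -2.862400)
(u(1.2), v(1.2)) ≈ (-0.1840, -2.8624)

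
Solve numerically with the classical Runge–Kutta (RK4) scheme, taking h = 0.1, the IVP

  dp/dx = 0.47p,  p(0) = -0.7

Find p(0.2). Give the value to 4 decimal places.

RK4: k1 = f(x_n, p_n); k2 = f(x_n + h/2, p_n + (h/2)·k1); k3 = f(x_n + h/2, p_n + (h/2)·k2); k4 = f(x_n + h, p_n + h·k3); p_{n+1} = p_n + (h/6)·(k1 + 2k2 + 2k3 + k4).
x=0.000000, p=-0.700000:
  k1 = f(0.000000, -0.700000) = -0.329000
  k2 = f(0.050000, -0.716450) = -0.336731
  k3 = f(0.050000, -0.716837) = -0.336913
  k4 = f(0.100000, -0.733691) = -0.344835
  p ← -0.700000 + (0.1/6)·(k1 + 2k2 + 2k3 + k4) = -0.733685
x=0.100000, p=-0.733685:
  k1 = f(0.100000, -0.733685) = -0.344832
  k2 = f(0.150000, -0.750927) = -0.352936
  k3 = f(0.150000, -0.751332) = -0.353126
  k4 = f(0.200000, -0.768998) = -0.361429
  p ← -0.733685 + (0.1/6)·(k1 + 2k2 + 2k3 + k4) = -0.768992
p(0.2) ≈ -0.7690

-0.7690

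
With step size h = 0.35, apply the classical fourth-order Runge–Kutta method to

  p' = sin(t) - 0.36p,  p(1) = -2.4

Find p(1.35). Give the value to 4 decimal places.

-1.8135

RK4: k1 = f(t_n, p_n); k2 = f(t_n + h/2, p_n + (h/2)·k1); k3 = f(t_n + h/2, p_n + (h/2)·k2); k4 = f(t_n + h, p_n + h·k3); p_{n+1} = p_n + (h/6)·(k1 + 2k2 + 2k3 + k4).
t=1.000000, p=-2.400000:
  k1 = f(1.000000, -2.400000) = 1.705471
  k2 = f(1.175000, -2.101543) = 1.679245
  k3 = f(1.175000, -2.106132) = 1.680897
  k4 = f(1.350000, -1.811686) = 1.627930
  p ← -2.400000 + (0.35/6)·(k1 + 2k2 + 2k3 + k4) = -1.813535
p(1.35) ≈ -1.8135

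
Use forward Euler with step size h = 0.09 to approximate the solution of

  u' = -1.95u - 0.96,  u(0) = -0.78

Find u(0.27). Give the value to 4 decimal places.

Euler: u_{n+1} = u_n + h·f(t_n, u_n).
t=0.000000, u=-0.780000: f=0.561000 → u ← -0.780000 + 0.09·0.561000 = -0.729510
t=0.090000, u=-0.729510: f=0.462544 → u ← -0.729510 + 0.09·0.462544 = -0.687881
t=0.180000, u=-0.687881: f=0.381368 → u ← -0.687881 + 0.09·0.381368 = -0.653558
u(0.27) ≈ -0.6536

-0.6536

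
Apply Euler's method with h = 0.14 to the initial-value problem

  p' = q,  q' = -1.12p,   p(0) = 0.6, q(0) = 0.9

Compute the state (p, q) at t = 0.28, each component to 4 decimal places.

0.8388, 0.6921

Euler on (p,q): p_{n+1} = p_n + h·p', q_{n+1} = q_n + h·q'.
0.000000: (0.600000, 0.900000); f=(0.900000, -0.672000) → (0.726000, 0.805920)
0.140000: (0.726000, 0.805920); f=(0.805920, -0.813120) → (0.838829, 0.692083)
(p(0.28), q(0.28)) ≈ (0.8388, 0.6921)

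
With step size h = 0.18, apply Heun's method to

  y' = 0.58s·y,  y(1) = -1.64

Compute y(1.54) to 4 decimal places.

Heun: k1 = f(s_n, y_n); k2 = f(s_n + h, y_n + h·k1); y_{n+1} = y_n + (h/2)·(k1 + k2).
s=1.000000, y=-1.640000:
  k1 = f(1.000000, -1.640000) = -0.951200
  k2 = f(1.180000, -1.811216) = -1.239596
  y ← -1.640000 + (0.18/2)·(-0.951200 + (-1.239596)) = -1.837172
s=1.180000, y=-1.837172:
  k1 = f(1.180000, -1.837172) = -1.257360
  k2 = f(1.360000, -2.063497) = -1.627686
  y ← -1.837172 + (0.18/2)·(-1.257360 + (-1.627686)) = -2.096826
s=1.360000, y=-2.096826:
  k1 = f(1.360000, -2.096826) = -1.653976
  k2 = f(1.540000, -2.394542) = -2.138805
  y ← -2.096826 + (0.18/2)·(-1.653976 + (-2.138805)) = -2.438176
y(1.54) ≈ -2.4382

-2.4382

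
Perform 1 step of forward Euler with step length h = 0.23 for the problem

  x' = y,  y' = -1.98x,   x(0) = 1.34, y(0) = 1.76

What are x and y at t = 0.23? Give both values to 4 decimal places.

Euler on (x,y): x_{n+1} = x_n + h·x', y_{n+1} = y_n + h·y'.
0.000000: (1.340000, 1.760000); f=(1.760000, -2.653200) → (1.744800, 1.149764)
(x(0.23), y(0.23)) ≈ (1.7448, 1.1498)

1.7448, 1.1498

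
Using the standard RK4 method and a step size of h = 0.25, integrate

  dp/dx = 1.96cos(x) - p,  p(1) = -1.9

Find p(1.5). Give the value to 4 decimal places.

-0.9269

RK4: k1 = f(x_n, p_n); k2 = f(x_n + h/2, p_n + (h/2)·k1); k3 = f(x_n + h/2, p_n + (h/2)·k2); k4 = f(x_n + h, p_n + h·k3); p_{n+1} = p_n + (h/6)·(k1 + 2k2 + 2k3 + k4).
x=1.000000, p=-1.900000:
  k1 = f(1.000000, -1.900000) = 2.958993
  k2 = f(1.125000, -1.530126) = 2.375232
  k3 = f(1.125000, -1.603096) = 2.448202
  k4 = f(1.250000, -1.287950) = 1.905981
  p ← -1.900000 + (0.25/6)·(k1 + 2k2 + 2k3 + k4) = -1.295340
x=1.250000, p=-1.295340:
  k1 = f(1.250000, -1.295340) = 1.913372
  k2 = f(1.375000, -1.056168) = 1.437482
  k3 = f(1.375000, -1.115655) = 1.496968
  k4 = f(1.500000, -0.921098) = 1.059743
  p ← -1.295340 + (0.25/6)·(k1 + 2k2 + 2k3 + k4) = -0.926923
p(1.5) ≈ -0.9269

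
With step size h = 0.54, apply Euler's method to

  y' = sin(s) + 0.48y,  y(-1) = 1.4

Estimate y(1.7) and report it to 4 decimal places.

Euler: y_{n+1} = y_n + h·f(s_n, y_n).
s=-1.000000, y=1.400000: f=-0.169471 → y ← 1.400000 + 0.54·(-0.169471) = 1.308486
s=-0.460000, y=1.308486: f=0.184125 → y ← 1.308486 + 0.54·0.184125 = 1.407913
s=0.080000, y=1.407913: f=0.755713 → y ← 1.407913 + 0.54·0.755713 = 1.815998
s=0.620000, y=1.815998: f=1.452714 → y ← 1.815998 + 0.54·1.452714 = 2.600464
s=1.160000, y=2.600464: f=2.165026 → y ← 2.600464 + 0.54·2.165026 = 3.769578
y(1.7) ≈ 3.7696

3.7696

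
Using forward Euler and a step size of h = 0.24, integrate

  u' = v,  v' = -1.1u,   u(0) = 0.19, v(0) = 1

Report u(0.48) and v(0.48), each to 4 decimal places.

Euler on (u,v): u_{n+1} = u_n + h·u', v_{n+1} = v_n + h·v'.
0.000000: (0.190000, 1.000000); f=(1.000000, -0.209000) → (0.430000, 0.949840)
0.240000: (0.430000, 0.949840); f=(0.949840, -0.473000) → (0.657962, 0.836320)
(u(0.48), v(0.48)) ≈ (0.6580, 0.8363)

0.6580, 0.8363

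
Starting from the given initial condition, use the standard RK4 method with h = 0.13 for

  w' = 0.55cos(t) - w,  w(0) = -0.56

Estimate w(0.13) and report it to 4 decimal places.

RK4: k1 = f(t_n, w_n); k2 = f(t_n + h/2, w_n + (h/2)·k1); k3 = f(t_n + h/2, w_n + (h/2)·k2); k4 = f(t_n + h, w_n + h·k3); w_{n+1} = w_n + (h/6)·(k1 + 2k2 + 2k3 + k4).
t=0.000000, w=-0.560000:
  k1 = f(0.000000, -0.560000) = 1.110000
  k2 = f(0.065000, -0.487850) = 1.036689
  k3 = f(0.065000, -0.492615) = 1.041454
  k4 = f(0.130000, -0.424611) = 0.969970
  w ← -0.560000 + (0.13/6)·(k1 + 2k2 + 2k3 + k4) = -0.424881
w(0.13) ≈ -0.4249

-0.4249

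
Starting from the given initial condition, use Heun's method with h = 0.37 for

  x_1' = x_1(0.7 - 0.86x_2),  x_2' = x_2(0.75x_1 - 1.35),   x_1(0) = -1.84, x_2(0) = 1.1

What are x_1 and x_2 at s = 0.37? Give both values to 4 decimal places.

-1.9758, 0.5498

Heun on (x_1,x_2): k1 = f(s_n, state_n); k2 = f(s_n + h, state_n + h·k1); state_{n+1} = state_n + (h/2)·(k1 + k2).
0.000000: (-1.840000, 1.100000)
  k1 = (0.452640, -3.003000)
  predictor → (-1.672523, -0.011110)
  k2 = (-1.186747, 0.028935)
  → (-1.975810, 0.549798)
(x_1(0.37), x_2(0.37)) ≈ (-1.9758, 0.5498)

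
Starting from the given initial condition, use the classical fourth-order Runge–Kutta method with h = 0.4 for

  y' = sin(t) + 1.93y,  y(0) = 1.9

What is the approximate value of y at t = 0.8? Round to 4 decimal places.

9.4246

RK4: k1 = f(t_n, y_n); k2 = f(t_n + h/2, y_n + (h/2)·k1); k3 = f(t_n + h/2, y_n + (h/2)·k2); k4 = f(t_n + h, y_n + h·k3); y_{n+1} = y_n + (h/6)·(k1 + 2k2 + 2k3 + k4).
t=0.000000, y=1.900000:
  k1 = f(0.000000, 1.900000) = 3.667000
  k2 = f(0.200000, 2.633400) = 5.281131
  k3 = f(0.200000, 2.956226) = 5.904186
  k4 = f(0.400000, 4.261674) = 8.614450
  y ← 1.900000 + (0.4/6)·(k1 + 2k2 + 2k3 + k4) = 4.210139
t=0.400000, y=4.210139:
  k1 = f(0.400000, 4.210139) = 8.514987
  k2 = f(0.600000, 5.913136) = 11.976996
  k3 = f(0.600000, 6.605538) = 13.313331
  k4 = f(0.800000, 9.535471) = 19.120816
  y ← 4.210139 + (0.4/6)·(k1 + 2k2 + 2k3 + k4) = 9.424569
y(0.8) ≈ 9.4246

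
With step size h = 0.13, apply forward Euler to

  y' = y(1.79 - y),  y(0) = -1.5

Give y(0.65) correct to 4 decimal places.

-26.5562

Euler: y_{n+1} = y_n + h·f(x_n, y_n).
x=0.000000, y=-1.500000: f=-4.935000 → y ← -1.500000 + 0.13·(-4.935000) = -2.141550
x=0.130000, y=-2.141550: f=-8.419611 → y ← -2.141550 + 0.13·(-8.419611) = -3.236099
x=0.260000, y=-3.236099: f=-16.264957 → y ← -3.236099 + 0.13·(-16.264957) = -5.350544
x=0.390000, y=-5.350544: f=-38.205793 → y ← -5.350544 + 0.13·(-38.205793) = -10.317297
x=0.520000, y=-10.317297: f=-124.914579 → y ← -10.317297 + 0.13·(-124.914579) = -26.556192
y(0.65) ≈ -26.5562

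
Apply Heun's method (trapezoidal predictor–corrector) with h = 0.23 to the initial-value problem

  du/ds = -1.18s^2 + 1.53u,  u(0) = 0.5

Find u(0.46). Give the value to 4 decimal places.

Heun: k1 = f(s_n, u_n); k2 = f(s_n + h, u_n + h·k1); u_{n+1} = u_n + (h/2)·(k1 + k2).
s=0.000000, u=0.500000:
  k1 = f(0.000000, 0.500000) = 0.765000
  k2 = f(0.230000, 0.675950) = 0.971782
  u ← 0.500000 + (0.23/2)·(0.765000 + 0.971782) = 0.699730
s=0.230000, u=0.699730:
  k1 = f(0.230000, 0.699730) = 1.008165
  k2 = f(0.460000, 0.931608) = 1.175672
  u ← 0.699730 + (0.23/2)·(1.008165 + 1.175672) = 0.950871
u(0.46) ≈ 0.9509

0.9509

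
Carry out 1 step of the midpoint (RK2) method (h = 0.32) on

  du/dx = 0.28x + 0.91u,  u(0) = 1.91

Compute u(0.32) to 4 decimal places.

2.5615

Midpoint: k1 = f(x_n, u_n); k2 = f(x_n + h/2, u_n + (h/2)·k1); u_{n+1} = u_n + h·k2.
x=0.000000, u=1.910000:
  k1 = f(0.000000, 1.910000) = 1.738100
  k2 = f(0.160000, 2.188096) = 2.035967
  u ← 1.910000 + 0.32·2.035967 = 2.561510
u(0.32) ≈ 2.5615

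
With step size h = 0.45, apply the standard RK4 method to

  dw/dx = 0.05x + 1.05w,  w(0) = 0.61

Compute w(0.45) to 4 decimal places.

0.9843

RK4: k1 = f(x_n, w_n); k2 = f(x_n + h/2, w_n + (h/2)·k1); k3 = f(x_n + h/2, w_n + (h/2)·k2); k4 = f(x_n + h, w_n + h·k3); w_{n+1} = w_n + (h/6)·(k1 + 2k2 + 2k3 + k4).
x=0.000000, w=0.610000:
  k1 = f(0.000000, 0.610000) = 0.640500
  k2 = f(0.225000, 0.754112) = 0.803068
  k3 = f(0.225000, 0.790690) = 0.841475
  k4 = f(0.450000, 0.988664) = 1.060597
  w ← 0.610000 + (0.45/6)·(k1 + 2k2 + 2k3 + k4) = 0.984264
w(0.45) ≈ 0.9843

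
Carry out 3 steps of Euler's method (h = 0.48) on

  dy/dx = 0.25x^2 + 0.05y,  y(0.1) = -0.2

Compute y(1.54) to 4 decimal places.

Euler: y_{n+1} = y_n + h·f(x_n, y_n).
x=0.100000, y=-0.200000: f=-0.007500 → y ← -0.200000 + 0.48·(-0.007500) = -0.203600
x=0.580000, y=-0.203600: f=0.073920 → y ← -0.203600 + 0.48·0.073920 = -0.168118
x=1.060000, y=-0.168118: f=0.272494 → y ← -0.168118 + 0.48·0.272494 = -0.037321
y(1.54) ≈ -0.0373

-0.0373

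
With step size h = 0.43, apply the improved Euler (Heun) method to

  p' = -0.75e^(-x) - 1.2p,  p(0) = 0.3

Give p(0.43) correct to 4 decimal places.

Heun: k1 = f(x_n, p_n); k2 = f(x_n + h, p_n + h·k1); p_{n+1} = p_n + (h/2)·(k1 + k2).
x=0.000000, p=0.300000:
  k1 = f(0.000000, 0.300000) = -1.110000
  k2 = f(0.430000, -0.177300) = -0.275122
  p ← 0.300000 + (0.43/2)·(-1.110000 + (-0.275122)) = 0.002199
p(0.43) ≈ 0.0022

0.0022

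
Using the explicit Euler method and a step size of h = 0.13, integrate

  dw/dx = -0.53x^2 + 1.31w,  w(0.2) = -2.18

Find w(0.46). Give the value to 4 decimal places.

-2.9965

Euler: w_{n+1} = w_n + h·f(x_n, w_n).
x=0.200000, w=-2.180000: f=-2.877000 → w ← -2.180000 + 0.13·(-2.877000) = -2.554010
x=0.330000, w=-2.554010: f=-3.403470 → w ← -2.554010 + 0.13·(-3.403470) = -2.996461
w(0.46) ≈ -2.9965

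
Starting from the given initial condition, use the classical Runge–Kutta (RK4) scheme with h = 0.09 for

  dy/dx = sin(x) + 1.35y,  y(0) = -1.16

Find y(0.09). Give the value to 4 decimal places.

-1.3056

RK4: k1 = f(x_n, y_n); k2 = f(x_n + h/2, y_n + (h/2)·k1); k3 = f(x_n + h/2, y_n + (h/2)·k2); k4 = f(x_n + h, y_n + h·k3); y_{n+1} = y_n + (h/6)·(k1 + 2k2 + 2k3 + k4).
x=0.000000, y=-1.160000:
  k1 = f(0.000000, -1.160000) = -1.566000
  k2 = f(0.045000, -1.230470) = -1.616150
  k3 = f(0.045000, -1.232727) = -1.619196
  k4 = f(0.090000, -1.305728) = -1.672854
  y ← -1.160000 + (0.09/6)·(k1 + 2k2 + 2k3 + k4) = -1.305643
y(0.09) ≈ -1.3056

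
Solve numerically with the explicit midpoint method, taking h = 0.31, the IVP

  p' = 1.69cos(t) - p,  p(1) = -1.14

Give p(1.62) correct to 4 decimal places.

-0.4628

Midpoint: k1 = f(t_n, p_n); k2 = f(t_n + h/2, p_n + (h/2)·k1); p_{n+1} = p_n + h·k2.
t=1.000000, p=-1.140000:
  k1 = f(1.000000, -1.140000) = 2.053111
  k2 = f(1.155000, -0.821768) = 1.504390
  p ← -1.140000 + 0.31·1.504390 = -0.673639
t=1.310000, p=-0.673639:
  k1 = f(1.310000, -0.673639) = 1.109406
  k2 = f(1.465000, -0.501681) = 0.680144
  p ← -0.673639 + 0.31·0.680144 = -0.462795
p(1.62) ≈ -0.4628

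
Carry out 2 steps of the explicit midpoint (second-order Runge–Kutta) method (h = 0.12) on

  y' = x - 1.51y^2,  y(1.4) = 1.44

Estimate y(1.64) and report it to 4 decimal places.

1.2064

Midpoint: k1 = f(x_n, y_n); k2 = f(x_n + h/2, y_n + (h/2)·k1); y_{n+1} = y_n + h·k2.
x=1.400000, y=1.440000:
  k1 = f(1.400000, 1.440000) = -1.731136
  k2 = f(1.460000, 1.336132) = -1.235725
  y ← 1.440000 + 0.12·(-1.235725) = 1.291713
x=1.520000, y=1.291713:
  k1 = f(1.520000, 1.291713) = -0.999469
  k2 = f(1.580000, 1.231745) = -0.710965
  y ← 1.291713 + 0.12·(-0.710965) = 1.206397
y(1.64) ≈ 1.2064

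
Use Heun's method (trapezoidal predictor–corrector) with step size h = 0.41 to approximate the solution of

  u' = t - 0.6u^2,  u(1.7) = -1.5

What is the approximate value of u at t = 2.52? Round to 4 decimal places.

-0.5211

Heun: k1 = f(t_n, u_n); k2 = f(t_n + h, u_n + h·k1); u_{n+1} = u_n + (h/2)·(k1 + k2).
t=1.700000, u=-1.500000:
  k1 = f(1.700000, -1.500000) = 0.350000
  k2 = f(2.110000, -1.356500) = 1.005945
  u ← -1.500000 + (0.41/2)·(0.350000 + 1.005945) = -1.222031
t=2.110000, u=-1.222031:
  k1 = f(2.110000, -1.222031) = 1.213984
  k2 = f(2.520000, -0.724298) = 2.205235
  u ← -1.222031 + (0.41/2)·(1.213984 + 2.205235) = -0.521091
u(2.52) ≈ -0.5211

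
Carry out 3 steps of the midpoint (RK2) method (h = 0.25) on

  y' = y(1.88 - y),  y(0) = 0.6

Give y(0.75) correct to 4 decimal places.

1.2380

Midpoint: k1 = f(t_n, y_n); k2 = f(t_n + h/2, y_n + (h/2)·k1); y_{n+1} = y_n + h·k2.
t=0.000000, y=0.600000:
  k1 = f(0.000000, 0.600000) = 0.768000
  k2 = f(0.125000, 0.696000) = 0.824064
  y ← 0.600000 + 0.25·0.824064 = 0.806016
t=0.250000, y=0.806016:
  k1 = f(0.250000, 0.806016) = 0.865648
  k2 = f(0.375000, 0.914222) = 0.882935
  y ← 0.806016 + 0.25·0.882935 = 1.026750
t=0.500000, y=1.026750:
  k1 = f(0.500000, 1.026750) = 0.876074
  k2 = f(0.625000, 1.136259) = 0.845082
  y ← 1.026750 + 0.25·0.845082 = 1.238020
y(0.75) ≈ 1.2380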